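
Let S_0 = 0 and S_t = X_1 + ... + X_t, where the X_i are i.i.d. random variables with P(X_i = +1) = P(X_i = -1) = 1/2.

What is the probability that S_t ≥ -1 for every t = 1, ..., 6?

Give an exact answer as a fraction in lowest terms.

Let f(t,s) = #length-t paths at position s with S_1..S_t all ≥ -1.
f(t,s) = f(t-1,s-1) + f(t-1,s+1) for s ≥ -1; f(t,s) = 0 for s < -1.
t=0: f(0,0)=1
t=1: f(1,-1)=1 f(1,1)=1
t=2: f(2,0)=2 f(2,2)=1
t=3: f(3,-1)=2 f(3,1)=3 f(3,3)=1
t=4: f(4,0)=5 f(4,2)=4 f(4,4)=1
t=5: f(5,-1)=5 f(5,1)=9 f(5,3)=5 f(5,5)=1
t=6: f(6,0)=14 f(6,2)=14 f(6,4)=6 f(6,6)=1
Σ_s f(6,s) = 35
P = 35/64 = 35/64

Answer: 35/64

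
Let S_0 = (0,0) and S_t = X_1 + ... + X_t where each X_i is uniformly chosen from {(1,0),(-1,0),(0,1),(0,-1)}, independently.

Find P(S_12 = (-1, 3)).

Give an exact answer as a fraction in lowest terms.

Answer: 49005/2097152

Derivation:
Let h be the number of horizontal steps (so 12-h are vertical). To end at (-1,3) need (h-1)/2 right-steps and ((12-h)+3)/2 up-steps.
Sum over h with 1 ≤ h ≤ 9, h ≡ 1 (mod 2), 12-h ≡ 1 (mod 2):
h=1: C(12,1)·C(1,0)·C(11,7) = 12·1·330 = 3960
h=3: C(12,3)·C(3,1)·C(9,6) = 220·3·84 = 55440
h=5: C(12,5)·C(5,2)·C(7,5) = 792·10·21 = 166320
h=7: C(12,7)·C(7,3)·C(5,4) = 792·35·5 = 138600
h=9: C(12,9)·C(9,4)·C(3,3) = 220·126·1 = 27720
Total favorable: 392040
Total paths: 4^12 = 16777216
P = 392040/16777216 = 49005/2097152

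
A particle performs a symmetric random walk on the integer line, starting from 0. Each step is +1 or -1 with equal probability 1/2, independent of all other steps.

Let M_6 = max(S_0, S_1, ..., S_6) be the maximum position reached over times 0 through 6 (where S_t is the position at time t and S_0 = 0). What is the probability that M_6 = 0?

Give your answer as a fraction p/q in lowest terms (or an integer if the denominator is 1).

Let M_6 = max(S_0,...,S_6). Use the reflection principle: for j ≥ 1, #{paths with M_6 ≥ j} = #{S_6 ≥ j} + #{S_6 ≥ j+1}.
P(M_6 ≥ 0) = 1 since S_0 = 0, so #{M_6 ≥ 0} = 64.
#{M_6 ≥ 1} = #{S_6 ≥ 1} + #{S_6 ≥ 2} = 22 + 22 = 44.
#{M_6 = 0} = 64 - 44 = 20.
P(M_6 = 0) = 20/64 = 5/16

Answer: 5/16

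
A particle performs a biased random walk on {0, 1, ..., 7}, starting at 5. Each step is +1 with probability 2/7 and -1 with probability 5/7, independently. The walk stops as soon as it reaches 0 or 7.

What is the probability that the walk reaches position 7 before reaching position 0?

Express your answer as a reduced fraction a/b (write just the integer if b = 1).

Answer: 4124/25999

Derivation:
Biased walk: p = 2/7, q = 5/7, r = q/p = 5/2
Gambler's ruin: P(hit 7 before 0 | start at 5) = (1 - r^a)/(1 - r^N)
r^5 = 3125/32; r^7 = 78125/128
P = (1 - 3125/32) / (1 - 78125/128) = -3093/32 / -77997/128 = 4124/25999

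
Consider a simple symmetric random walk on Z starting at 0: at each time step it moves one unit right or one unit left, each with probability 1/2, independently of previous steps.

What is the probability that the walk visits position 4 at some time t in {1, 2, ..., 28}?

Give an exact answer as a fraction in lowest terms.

Count via complement. Let g(t,s) = #length-t paths at position s with S_1..S_t all ≠ 4.
g(t,s) = g(t-1,s-1) + g(t-1,s+1) for s ≠ 4; g(t,4) = 0.
t=0: g(0,0)=1
t=1: g(1,-1)=1 g(1,1)=1
t=2: g(2,-2)=1 g(2,0)=2 g(2,2)=1
t=3: g(3,-3)=1 g(3,-1)=3 g(3,1)=3 g(3,3)=1
t=4: g(4,-4)=1 g(4,-2)=4 g(4,0)=6 g(4,2)=4
t=5: g(5,-5)=1 g(5,-3)=5 g(5,-1)=10 g(5,1)=10 g(5,3)=4
t=6: g(6,-6)=1 g(6,-4)=6 g(6,-2)=15 g(6,0)=20 g(6,2)=14
t=7: g(7,-7)=1 g(7,-5)=7 g(7,-3)=21 g(7,-1)=35 g(7,1)=34 g(7,3)=14
t=8: g(8,-8)=1 g(8,-6)=8 g(8,-4)=28 g(8,-2)=56 g(8,0)=69 g(8,2)=48
t=9: g(9,-9)=1 g(9,-7)=9 g(9,-5)=36 g(9,-3)=84 g(9,-1)=125 g(9,1)=117 g(9,3)=48
t=10: g(10,-10)=1 g(10,-8)=10 g(10,-6)=45 g(10,-4)=120 g(10,-2)=209 g(10,0)=242 g(10,2)=165
t=11: g(11,-11)=1 g(11,-9)=11 g(11,-7)=55 g(11,-5)=165 g(11,-3)=329 g(11,-1)=451 g(11,1)=407 g(11,3)=165
t=12: g(12,-12)=1 g(12,-10)=12 g(12,-8)=66 g(12,-6)=220 g(12,-4)=494 g(12,-2)=780 g(12,0)=858 g(12,2)=572
t=13: g(13,-13)=1 g(13,-11)=13 g(13,-9)=78 g(13,-7)=286 g(13,-5)=714 g(13,-3)=1274 g(13,-1)=1638 g(13,1)=1430 g(13,3)=572
t=14: g(14,-14)=1 g(14,-12)=14 g(14,-10)=91 g(14,-8)=364 g(14,-6)=1000 g(14,-4)=1988 g(14,-2)=2912 g(14,0)=3068 g(14,2)=2002
t=15: g(15,-15)=1 g(15,-13)=15 g(15,-11)=105 g(15,-9)=455 g(15,-7)=1364 g(15,-5)=2988 g(15,-3)=4900 g(15,-1)=5980 g(15,1)=5070 g(15,3)=2002
t=16: g(16,-16)=1 g(16,-14)=16 g(16,-12)=120 g(16,-10)=560 g(16,-8)=1819 g(16,-6)=4352 g(16,-4)=7888 g(16,-2)=10880 g(16,0)=11050 g(16,2)=7072
t=17: g(17,-17)=1 g(17,-15)=17 g(17,-13)=136 g(17,-11)=680 g(17,-9)=2379 g(17,-7)=6171 g(17,-5)=12240 g(17,-3)=18768 g(17,-1)=21930 g(17,1)=18122 g(17,3)=7072
t=18: g(18,-18)=1 g(18,-16)=18 g(18,-14)=153 g(18,-12)=816 g(18,-10)=3059 g(18,-8)=8550 g(18,-6)=18411 g(18,-4)=31008 g(18,-2)=40698 g(18,0)=40052 g(18,2)=25194
t=19: g(19,-19)=1 g(19,-17)=19 g(19,-15)=171 g(19,-13)=969 g(19,-11)=3875 g(19,-9)=11609 g(19,-7)=26961 g(19,-5)=49419 g(19,-3)=71706 g(19,-1)=80750 g(19,1)=65246 g(19,3)=25194
t=20: g(20,-20)=1 g(20,-18)=20 g(20,-16)=190 g(20,-14)=1140 g(20,-12)=4844 g(20,-10)=15484 g(20,-8)=38570 g(20,-6)=76380 g(20,-4)=121125 g(20,-2)=152456 g(20,0)=145996 g(20,2)=90440
t=21: g(21,-21)=1 g(21,-19)=21 g(21,-17)=210 g(21,-15)=1330 g(21,-13)=5984 g(21,-11)=20328 g(21,-9)=54054 g(21,-7)=114950 g(21,-5)=197505 g(21,-3)=273581 g(21,-1)=298452 g(21,1)=236436 g(21,3)=90440
t=22: g(22,-22)=1 g(22,-20)=22 g(22,-18)=231 g(22,-16)=1540 g(22,-14)=7314 g(22,-12)=26312 g(22,-10)=74382 g(22,-8)=169004 g(22,-6)=312455 g(22,-4)=471086 g(22,-2)=572033 g(22,0)=534888 g(22,2)=326876
t=23: g(23,-23)=1 g(23,-21)=23 g(23,-19)=253 g(23,-17)=1771 g(23,-15)=8854 g(23,-13)=33626 g(23,-11)=100694 g(23,-9)=243386 g(23,-7)=481459 g(23,-5)=783541 g(23,-3)=1043119 g(23,-1)=1106921 g(23,1)=861764 g(23,3)=326876
t=24: g(24,-24)=1 g(24,-22)=24 g(24,-20)=276 g(24,-18)=2024 g(24,-16)=10625 g(24,-14)=42480 g(24,-12)=134320 g(24,-10)=344080 g(24,-8)=724845 g(24,-6)=1265000 g(24,-4)=1826660 g(24,-2)=2150040 g(24,0)=1968685 g(24,2)=1188640
t=25: g(25,-25)=1 g(25,-23)=25 g(25,-21)=300 g(25,-19)=2300 g(25,-17)=12649 g(25,-15)=53105 g(25,-13)=176800 g(25,-11)=478400 g(25,-9)=1068925 g(25,-7)=1989845 g(25,-5)=3091660 g(25,-3)=3976700 g(25,-1)=4118725 g(25,1)=3157325 g(25,3)=1188640
t=26: g(26,-26)=1 g(26,-24)=26 g(26,-22)=325 g(26,-20)=2600 g(26,-18)=14949 g(26,-16)=65754 g(26,-14)=229905 g(26,-12)=655200 g(26,-10)=1547325 g(26,-8)=3058770 g(26,-6)=5081505 g(26,-4)=7068360 g(26,-2)=8095425 g(26,0)=7276050 g(26,2)=4345965
t=27: g(27,-27)=1 g(27,-25)=27 g(27,-23)=351 g(27,-21)=2925 g(27,-19)=17549 g(27,-17)=80703 g(27,-15)=295659 g(27,-13)=885105 g(27,-11)=2202525 g(27,-9)=4606095 g(27,-7)=8140275 g(27,-5)=12149865 g(27,-3)=15163785 g(27,-1)=15371475 g(27,1)=11622015 g(27,3)=4345965
t=28: g(28,-28)=1 g(28,-26)=28 g(28,-24)=378 g(28,-22)=3276 g(28,-20)=20474 g(28,-18)=98252 g(28,-16)=376362 g(28,-14)=1180764 g(28,-12)=3087630 g(28,-10)=6808620 g(28,-8)=12746370 g(28,-6)=20290140 g(28,-4)=27313650 g(28,-2)=30535260 g(28,0)=26993490 g(28,2)=15967980
Paths never hitting 4: Σ_s g(28,s) = 145422675
Paths hitting 4: 2^28 - 145422675 = 123012781
P = 123012781/268435456 = 123012781/268435456

Answer: 123012781/268435456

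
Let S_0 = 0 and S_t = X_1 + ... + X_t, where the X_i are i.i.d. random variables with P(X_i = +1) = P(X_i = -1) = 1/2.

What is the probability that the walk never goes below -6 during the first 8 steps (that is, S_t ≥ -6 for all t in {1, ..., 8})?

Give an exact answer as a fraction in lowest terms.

Let f(t,s) = #length-t paths at position s with S_1..S_t all ≥ -6.
f(t,s) = f(t-1,s-1) + f(t-1,s+1) for s ≥ -6; f(t,s) = 0 for s < -6.
t=0: f(0,0)=1
t=1: f(1,-1)=1 f(1,1)=1
t=2: f(2,-2)=1 f(2,0)=2 f(2,2)=1
t=3: f(3,-3)=1 f(3,-1)=3 f(3,1)=3 f(3,3)=1
t=4: f(4,-4)=1 f(4,-2)=4 f(4,0)=6 f(4,2)=4 f(4,4)=1
t=5: f(5,-5)=1 f(5,-3)=5 f(5,-1)=10 f(5,1)=10 f(5,3)=5 f(5,5)=1
t=6: f(6,-6)=1 f(6,-4)=6 f(6,-2)=15 f(6,0)=20 f(6,2)=15 f(6,4)=6 f(6,6)=1
t=7: f(7,-5)=7 f(7,-3)=21 f(7,-1)=35 f(7,1)=35 f(7,3)=21 f(7,5)=7 f(7,7)=1
t=8: f(8,-6)=7 f(8,-4)=28 f(8,-2)=56 f(8,0)=70 f(8,2)=56 f(8,4)=28 f(8,6)=8 f(8,8)=1
Σ_s f(8,s) = 254
P = 254/256 = 127/128

Answer: 127/128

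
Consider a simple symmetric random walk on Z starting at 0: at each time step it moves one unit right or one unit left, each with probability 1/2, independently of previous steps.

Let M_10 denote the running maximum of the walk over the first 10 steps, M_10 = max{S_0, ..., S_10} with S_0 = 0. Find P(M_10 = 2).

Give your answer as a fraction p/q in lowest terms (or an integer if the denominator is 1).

Let M_10 = max(S_0,...,S_10). Use the reflection principle: for j ≥ 1, #{paths with M_10 ≥ j} = #{S_10 ≥ j} + #{S_10 ≥ j+1}.
By reflection, #{M_10 ≥ 2} = #{S_10 ≥ 2} + #{S_10 ≥ 3} = 386 + 176 = 562.
#{M_10 ≥ 3} = #{S_10 ≥ 3} + #{S_10 ≥ 4} = 176 + 176 = 352.
#{M_10 = 2} = 562 - 352 = 210.
P(M_10 = 2) = 210/1024 = 105/512

Answer: 105/512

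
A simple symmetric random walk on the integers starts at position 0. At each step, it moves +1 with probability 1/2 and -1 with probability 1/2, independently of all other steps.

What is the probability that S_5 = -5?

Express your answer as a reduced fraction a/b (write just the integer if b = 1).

Answer: 1/32

Derivation:
To reach position -5 after 5 steps: need 0 steps of +1 and 5 of -1.
Favorable paths: C(5,0) = 1
Total paths: 2^5 = 32
P = 1/32 = 1/32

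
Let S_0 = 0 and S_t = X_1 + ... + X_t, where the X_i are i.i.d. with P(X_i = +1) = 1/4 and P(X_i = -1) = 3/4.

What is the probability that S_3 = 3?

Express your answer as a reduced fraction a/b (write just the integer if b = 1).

Answer: 1/64

Derivation:
To reach position 3 after 3 steps: need 3 steps of +1 and 0 steps of -1.
Number of such sequences: C(3,3) = 1
Each has probability (1/4)^3 · (3/4)^0 = 1/64
P = 1 · 1/64 = 1/64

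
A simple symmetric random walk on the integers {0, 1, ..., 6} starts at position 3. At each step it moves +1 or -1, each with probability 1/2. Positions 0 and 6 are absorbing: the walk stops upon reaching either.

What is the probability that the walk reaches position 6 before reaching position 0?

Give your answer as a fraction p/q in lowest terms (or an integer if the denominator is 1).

Answer: 1/2

Derivation:
Symmetric walk (p = 1/2): the harmonic-function argument gives P(hit 6 before 0 | start at 3) = a/N.
P = 3/6 = 1/2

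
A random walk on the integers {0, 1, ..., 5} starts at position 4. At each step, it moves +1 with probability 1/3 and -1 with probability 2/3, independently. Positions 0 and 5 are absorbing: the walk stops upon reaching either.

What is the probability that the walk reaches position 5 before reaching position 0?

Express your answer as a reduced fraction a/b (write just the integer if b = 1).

Answer: 15/31

Derivation:
Biased walk: p = 1/3, q = 2/3, r = q/p = 2
Gambler's ruin: P(hit 5 before 0 | start at 4) = (1 - r^a)/(1 - r^N)
r^4 = 16; r^5 = 32
P = (1 - 16) / (1 - 32) = -15 / -31 = 15/31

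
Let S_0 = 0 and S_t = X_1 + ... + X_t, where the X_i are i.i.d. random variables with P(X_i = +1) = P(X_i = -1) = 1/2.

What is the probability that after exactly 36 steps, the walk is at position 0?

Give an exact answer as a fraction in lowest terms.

Answer: 2268783825/17179869184

Derivation:
To return to 0 after 36 steps: need exactly 18 steps of +1 and 18 of -1.
Favorable paths: C(36,18) = 9075135300
Total paths: 2^36 = 68719476736
P = 9075135300/68719476736 = 2268783825/17179869184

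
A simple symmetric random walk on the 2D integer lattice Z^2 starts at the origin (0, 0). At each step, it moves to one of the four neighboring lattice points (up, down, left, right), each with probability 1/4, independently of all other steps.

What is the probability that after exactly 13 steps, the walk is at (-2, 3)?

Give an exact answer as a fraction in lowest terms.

Let h be the number of horizontal steps (so 13-h are vertical). To end at (-2,3) need (h-2)/2 right-steps and ((13-h)+3)/2 up-steps.
Sum over h with 2 ≤ h ≤ 10, h ≡ 0 (mod 2), 13-h ≡ 1 (mod 2):
h=2: C(13,2)·C(2,0)·C(11,7) = 78·1·330 = 25740
h=4: C(13,4)·C(4,1)·C(9,6) = 715·4·84 = 240240
h=6: C(13,6)·C(6,2)·C(7,5) = 1716·15·21 = 540540
h=8: C(13,8)·C(8,3)·C(5,4) = 1287·56·5 = 360360
h=10: C(13,10)·C(10,4)·C(3,3) = 286·210·1 = 60060
Total favorable: 1226940
Total paths: 4^13 = 67108864
P = 1226940/67108864 = 306735/16777216

Answer: 306735/16777216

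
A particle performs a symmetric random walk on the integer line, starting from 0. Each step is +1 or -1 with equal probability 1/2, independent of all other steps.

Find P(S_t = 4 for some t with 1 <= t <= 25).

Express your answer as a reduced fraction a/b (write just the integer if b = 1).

Count via complement. Let g(t,s) = #length-t paths at position s with S_1..S_t all ≠ 4.
g(t,s) = g(t-1,s-1) + g(t-1,s+1) for s ≠ 4; g(t,4) = 0.
t=0: g(0,0)=1
t=1: g(1,-1)=1 g(1,1)=1
t=2: g(2,-2)=1 g(2,0)=2 g(2,2)=1
t=3: g(3,-3)=1 g(3,-1)=3 g(3,1)=3 g(3,3)=1
t=4: g(4,-4)=1 g(4,-2)=4 g(4,0)=6 g(4,2)=4
t=5: g(5,-5)=1 g(5,-3)=5 g(5,-1)=10 g(5,1)=10 g(5,3)=4
t=6: g(6,-6)=1 g(6,-4)=6 g(6,-2)=15 g(6,0)=20 g(6,2)=14
t=7: g(7,-7)=1 g(7,-5)=7 g(7,-3)=21 g(7,-1)=35 g(7,1)=34 g(7,3)=14
t=8: g(8,-8)=1 g(8,-6)=8 g(8,-4)=28 g(8,-2)=56 g(8,0)=69 g(8,2)=48
t=9: g(9,-9)=1 g(9,-7)=9 g(9,-5)=36 g(9,-3)=84 g(9,-1)=125 g(9,1)=117 g(9,3)=48
t=10: g(10,-10)=1 g(10,-8)=10 g(10,-6)=45 g(10,-4)=120 g(10,-2)=209 g(10,0)=242 g(10,2)=165
t=11: g(11,-11)=1 g(11,-9)=11 g(11,-7)=55 g(11,-5)=165 g(11,-3)=329 g(11,-1)=451 g(11,1)=407 g(11,3)=165
t=12: g(12,-12)=1 g(12,-10)=12 g(12,-8)=66 g(12,-6)=220 g(12,-4)=494 g(12,-2)=780 g(12,0)=858 g(12,2)=572
t=13: g(13,-13)=1 g(13,-11)=13 g(13,-9)=78 g(13,-7)=286 g(13,-5)=714 g(13,-3)=1274 g(13,-1)=1638 g(13,1)=1430 g(13,3)=572
t=14: g(14,-14)=1 g(14,-12)=14 g(14,-10)=91 g(14,-8)=364 g(14,-6)=1000 g(14,-4)=1988 g(14,-2)=2912 g(14,0)=3068 g(14,2)=2002
t=15: g(15,-15)=1 g(15,-13)=15 g(15,-11)=105 g(15,-9)=455 g(15,-7)=1364 g(15,-5)=2988 g(15,-3)=4900 g(15,-1)=5980 g(15,1)=5070 g(15,3)=2002
t=16: g(16,-16)=1 g(16,-14)=16 g(16,-12)=120 g(16,-10)=560 g(16,-8)=1819 g(16,-6)=4352 g(16,-4)=7888 g(16,-2)=10880 g(16,0)=11050 g(16,2)=7072
t=17: g(17,-17)=1 g(17,-15)=17 g(17,-13)=136 g(17,-11)=680 g(17,-9)=2379 g(17,-7)=6171 g(17,-5)=12240 g(17,-3)=18768 g(17,-1)=21930 g(17,1)=18122 g(17,3)=7072
t=18: g(18,-18)=1 g(18,-16)=18 g(18,-14)=153 g(18,-12)=816 g(18,-10)=3059 g(18,-8)=8550 g(18,-6)=18411 g(18,-4)=31008 g(18,-2)=40698 g(18,0)=40052 g(18,2)=25194
t=19: g(19,-19)=1 g(19,-17)=19 g(19,-15)=171 g(19,-13)=969 g(19,-11)=3875 g(19,-9)=11609 g(19,-7)=26961 g(19,-5)=49419 g(19,-3)=71706 g(19,-1)=80750 g(19,1)=65246 g(19,3)=25194
t=20: g(20,-20)=1 g(20,-18)=20 g(20,-16)=190 g(20,-14)=1140 g(20,-12)=4844 g(20,-10)=15484 g(20,-8)=38570 g(20,-6)=76380 g(20,-4)=121125 g(20,-2)=152456 g(20,0)=145996 g(20,2)=90440
t=21: g(21,-21)=1 g(21,-19)=21 g(21,-17)=210 g(21,-15)=1330 g(21,-13)=5984 g(21,-11)=20328 g(21,-9)=54054 g(21,-7)=114950 g(21,-5)=197505 g(21,-3)=273581 g(21,-1)=298452 g(21,1)=236436 g(21,3)=90440
t=22: g(22,-22)=1 g(22,-20)=22 g(22,-18)=231 g(22,-16)=1540 g(22,-14)=7314 g(22,-12)=26312 g(22,-10)=74382 g(22,-8)=169004 g(22,-6)=312455 g(22,-4)=471086 g(22,-2)=572033 g(22,0)=534888 g(22,2)=326876
t=23: g(23,-23)=1 g(23,-21)=23 g(23,-19)=253 g(23,-17)=1771 g(23,-15)=8854 g(23,-13)=33626 g(23,-11)=100694 g(23,-9)=243386 g(23,-7)=481459 g(23,-5)=783541 g(23,-3)=1043119 g(23,-1)=1106921 g(23,1)=861764 g(23,3)=326876
t=24: g(24,-24)=1 g(24,-22)=24 g(24,-20)=276 g(24,-18)=2024 g(24,-16)=10625 g(24,-14)=42480 g(24,-12)=134320 g(24,-10)=344080 g(24,-8)=724845 g(24,-6)=1265000 g(24,-4)=1826660 g(24,-2)=2150040 g(24,0)=1968685 g(24,2)=1188640
t=25: g(25,-25)=1 g(25,-23)=25 g(25,-21)=300 g(25,-19)=2300 g(25,-17)=12649 g(25,-15)=53105 g(25,-13)=176800 g(25,-11)=478400 g(25,-9)=1068925 g(25,-7)=1989845 g(25,-5)=3091660 g(25,-3)=3976700 g(25,-1)=4118725 g(25,1)=3157325 g(25,3)=1188640
Paths never hitting 4: Σ_s g(25,s) = 19315400
Paths hitting 4: 2^25 - 19315400 = 14239032
P = 14239032/33554432 = 1779879/4194304

Answer: 1779879/4194304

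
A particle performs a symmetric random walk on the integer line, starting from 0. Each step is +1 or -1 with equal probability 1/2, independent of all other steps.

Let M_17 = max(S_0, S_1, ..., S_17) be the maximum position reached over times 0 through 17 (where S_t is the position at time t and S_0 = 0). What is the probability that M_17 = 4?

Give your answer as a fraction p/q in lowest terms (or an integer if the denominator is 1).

Let M_17 = max(S_0,...,S_17). Use the reflection principle: for j ≥ 1, #{paths with M_17 ≥ j} = #{S_17 ≥ j} + #{S_17 ≥ j+1}.
By reflection, #{M_17 ≥ 4} = #{S_17 ≥ 4} + #{S_17 ≥ 5} = 21778 + 21778 = 43556.
#{M_17 ≥ 5} = #{S_17 ≥ 5} + #{S_17 ≥ 6} = 21778 + 9402 = 31180.
#{M_17 = 4} = 43556 - 31180 = 12376.
P(M_17 = 4) = 12376/131072 = 1547/16384

Answer: 1547/16384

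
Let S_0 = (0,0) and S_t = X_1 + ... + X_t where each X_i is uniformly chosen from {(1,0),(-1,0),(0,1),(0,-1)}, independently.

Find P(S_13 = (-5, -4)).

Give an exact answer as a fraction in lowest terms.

Answer: 16731/8388608

Derivation:
Let h be the number of horizontal steps (so 13-h are vertical). To end at (-5,-4) need (h-5)/2 right-steps and ((13-h)-4)/2 up-steps.
Sum over h with 5 ≤ h ≤ 9, h ≡ 1 (mod 2), 13-h ≡ 0 (mod 2):
h=5: C(13,5)·C(5,0)·C(8,2) = 1287·1·28 = 36036
h=7: C(13,7)·C(7,1)·C(6,1) = 1716·7·6 = 72072
h=9: C(13,9)·C(9,2)·C(4,0) = 715·36·1 = 25740
Total favorable: 133848
Total paths: 4^13 = 67108864
P = 133848/67108864 = 16731/8388608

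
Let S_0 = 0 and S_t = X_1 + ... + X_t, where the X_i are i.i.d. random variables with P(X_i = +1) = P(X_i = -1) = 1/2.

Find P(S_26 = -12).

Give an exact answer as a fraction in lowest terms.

To reach position -12 after 26 steps: need 7 steps of +1 and 19 of -1.
Favorable paths: C(26,7) = 657800
Total paths: 2^26 = 67108864
P = 657800/67108864 = 82225/8388608

Answer: 82225/8388608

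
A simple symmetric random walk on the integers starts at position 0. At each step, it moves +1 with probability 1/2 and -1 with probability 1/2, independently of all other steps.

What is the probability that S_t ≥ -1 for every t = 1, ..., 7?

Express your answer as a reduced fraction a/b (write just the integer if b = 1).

Answer: 35/64

Derivation:
Let f(t,s) = #length-t paths at position s with S_1..S_t all ≥ -1.
f(t,s) = f(t-1,s-1) + f(t-1,s+1) for s ≥ -1; f(t,s) = 0 for s < -1.
t=0: f(0,0)=1
t=1: f(1,-1)=1 f(1,1)=1
t=2: f(2,0)=2 f(2,2)=1
t=3: f(3,-1)=2 f(3,1)=3 f(3,3)=1
t=4: f(4,0)=5 f(4,2)=4 f(4,4)=1
t=5: f(5,-1)=5 f(5,1)=9 f(5,3)=5 f(5,5)=1
t=6: f(6,0)=14 f(6,2)=14 f(6,4)=6 f(6,6)=1
t=7: f(7,-1)=14 f(7,1)=28 f(7,3)=20 f(7,5)=7 f(7,7)=1
Σ_s f(7,s) = 70
P = 70/128 = 35/64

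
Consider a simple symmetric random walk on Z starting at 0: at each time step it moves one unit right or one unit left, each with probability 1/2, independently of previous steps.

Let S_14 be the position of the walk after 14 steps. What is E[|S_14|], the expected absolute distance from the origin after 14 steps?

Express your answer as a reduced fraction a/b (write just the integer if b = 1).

Answer: 3003/1024

Derivation:
S_14 takes values m ≡ 0 (mod 2) with |m| ≤ 14; P(S_14=m) = C(14,(14+m)/2)/2^14.
Total paths: 2^14 = 16384
Distribution: P(S=-14)=1/16384, P(S=-12)=14/16384, P(S=-10)=91/16384, P(S=-8)=364/16384, P(S=-6)=1001/16384, P(S=-4)=2002/16384, P(S=-2)=3003/16384, P(S=0)=3432/16384, P(S=2)=3003/16384, P(S=4)=2002/16384, P(S=6)=1001/16384, P(S=8)=364/16384, P(S=10)=91/16384, P(S=12)=14/16384, P(S=14)=1/16384
E[|S_14|] = Σ_m |m|·P(S_14=m) = 48048/16384 = 3003/1024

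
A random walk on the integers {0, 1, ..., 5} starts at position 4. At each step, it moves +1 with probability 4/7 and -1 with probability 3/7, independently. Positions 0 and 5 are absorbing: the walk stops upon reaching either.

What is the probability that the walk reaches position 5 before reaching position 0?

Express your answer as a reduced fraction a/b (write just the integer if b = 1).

Biased walk: p = 4/7, q = 3/7, r = q/p = 3/4
Gambler's ruin: P(hit 5 before 0 | start at 4) = (1 - r^a)/(1 - r^N)
r^4 = 81/256; r^5 = 243/1024
P = (1 - 81/256) / (1 - 243/1024) = 175/256 / 781/1024 = 700/781

Answer: 700/781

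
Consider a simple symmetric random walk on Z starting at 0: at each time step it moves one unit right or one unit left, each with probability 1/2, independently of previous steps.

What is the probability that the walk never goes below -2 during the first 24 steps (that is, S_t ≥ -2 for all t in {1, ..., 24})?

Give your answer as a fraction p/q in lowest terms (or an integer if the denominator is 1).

Let f(t,s) = #length-t paths at position s with S_1..S_t all ≥ -2.
f(t,s) = f(t-1,s-1) + f(t-1,s+1) for s ≥ -2; f(t,s) = 0 for s < -2.
t=0: f(0,0)=1
t=1: f(1,-1)=1 f(1,1)=1
t=2: f(2,-2)=1 f(2,0)=2 f(2,2)=1
t=3: f(3,-1)=3 f(3,1)=3 f(3,3)=1
t=4: f(4,-2)=3 f(4,0)=6 f(4,2)=4 f(4,4)=1
t=5: f(5,-1)=9 f(5,1)=10 f(5,3)=5 f(5,5)=1
t=6: f(6,-2)=9 f(6,0)=19 f(6,2)=15 f(6,4)=6 f(6,6)=1
t=7: f(7,-1)=28 f(7,1)=34 f(7,3)=21 f(7,5)=7 f(7,7)=1
t=8: f(8,-2)=28 f(8,0)=62 f(8,2)=55 f(8,4)=28 f(8,6)=8 f(8,8)=1
t=9: f(9,-1)=90 f(9,1)=117 f(9,3)=83 f(9,5)=36 f(9,7)=9 f(9,9)=1
t=10: f(10,-2)=90 f(10,0)=207 f(10,2)=200 f(10,4)=119 f(10,6)=45 f(10,8)=10 f(10,10)=1
t=11: f(11,-1)=297 f(11,1)=407 f(11,3)=319 f(11,5)=164 f(11,7)=55 f(11,9)=11 f(11,11)=1
t=12: f(12,-2)=297 f(12,0)=704 f(12,2)=726 f(12,4)=483 f(12,6)=219 f(12,8)=66 f(12,10)=12 f(12,12)=1
t=13: f(13,-1)=1001 f(13,1)=1430 f(13,3)=1209 f(13,5)=702 f(13,7)=285 f(13,9)=78 f(13,11)=13 f(13,13)=1
t=14: f(14,-2)=1001 f(14,0)=2431 f(14,2)=2639 f(14,4)=1911 f(14,6)=987 f(14,8)=363 f(14,10)=91 f(14,12)=14 f(14,14)=1
t=15: f(15,-1)=3432 f(15,1)=5070 f(15,3)=4550 f(15,5)=2898 f(15,7)=1350 f(15,9)=454 f(15,11)=105 f(15,13)=15 f(15,15)=1
t=16: f(16,-2)=3432 f(16,0)=8502 f(16,2)=9620 f(16,4)=7448 f(16,6)=4248 f(16,8)=1804 f(16,10)=559 f(16,12)=120 f(16,14)=16 f(16,16)=1
t=17: f(17,-1)=11934 f(17,1)=18122 f(17,3)=17068 f(17,5)=11696 f(17,7)=6052 f(17,9)=2363 f(17,11)=679 f(17,13)=136 f(17,15)=17 f(17,17)=1
t=18: f(18,-2)=11934 f(18,0)=30056 f(18,2)=35190 f(18,4)=28764 f(18,6)=17748 f(18,8)=8415 f(18,10)=3042 f(18,12)=815 f(18,14)=153 f(18,16)=18 f(18,18)=1
t=19: f(19,-1)=41990 f(19,1)=65246 f(19,3)=63954 f(19,5)=46512 f(19,7)=26163 f(19,9)=11457 f(19,11)=3857 f(19,13)=968 f(19,15)=171 f(19,17)=19 f(19,19)=1
t=20: f(20,-2)=41990 f(20,0)=107236 f(20,2)=129200 f(20,4)=110466 f(20,6)=72675 f(20,8)=37620 f(20,10)=15314 f(20,12)=4825 f(20,14)=1139 f(20,16)=190 f(20,18)=20 f(20,20)=1
t=21: f(21,-1)=149226 f(21,1)=236436 f(21,3)=239666 f(21,5)=183141 f(21,7)=110295 f(21,9)=52934 f(21,11)=20139 f(21,13)=5964 f(21,15)=1329 f(21,17)=210 f(21,19)=21 f(21,21)=1
t=22: f(22,-2)=149226 f(22,0)=385662 f(22,2)=476102 f(22,4)=422807 f(22,6)=293436 f(22,8)=163229 f(22,10)=73073 f(22,12)=26103 f(22,14)=7293 f(22,16)=1539 f(22,18)=231 f(22,20)=22 f(22,22)=1
t=23: f(23,-1)=534888 f(23,1)=861764 f(23,3)=898909 f(23,5)=716243 f(23,7)=456665 f(23,9)=236302 f(23,11)=99176 f(23,13)=33396 f(23,15)=8832 f(23,17)=1770 f(23,19)=253 f(23,21)=23 f(23,23)=1
t=24: f(24,-2)=534888 f(24,0)=1396652 f(24,2)=1760673 f(24,4)=1615152 f(24,6)=1172908 f(24,8)=692967 f(24,10)=335478 f(24,12)=132572 f(24,14)=42228 f(24,16)=10602 f(24,18)=2023 f(24,20)=276 f(24,22)=24 f(24,24)=1
Σ_s f(24,s) = 7696444
P = 7696444/16777216 = 1924111/4194304

Answer: 1924111/4194304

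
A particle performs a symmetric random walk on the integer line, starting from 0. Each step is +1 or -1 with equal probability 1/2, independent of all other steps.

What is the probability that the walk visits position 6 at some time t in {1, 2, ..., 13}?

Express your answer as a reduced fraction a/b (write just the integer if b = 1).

Answer: 189/2048

Derivation:
Count via complement. Let g(t,s) = #length-t paths at position s with S_1..S_t all ≠ 6.
g(t,s) = g(t-1,s-1) + g(t-1,s+1) for s ≠ 6; g(t,6) = 0.
t=0: g(0,0)=1
t=1: g(1,-1)=1 g(1,1)=1
t=2: g(2,-2)=1 g(2,0)=2 g(2,2)=1
t=3: g(3,-3)=1 g(3,-1)=3 g(3,1)=3 g(3,3)=1
t=4: g(4,-4)=1 g(4,-2)=4 g(4,0)=6 g(4,2)=4 g(4,4)=1
t=5: g(5,-5)=1 g(5,-3)=5 g(5,-1)=10 g(5,1)=10 g(5,3)=5 g(5,5)=1
t=6: g(6,-6)=1 g(6,-4)=6 g(6,-2)=15 g(6,0)=20 g(6,2)=15 g(6,4)=6
t=7: g(7,-7)=1 g(7,-5)=7 g(7,-3)=21 g(7,-1)=35 g(7,1)=35 g(7,3)=21 g(7,5)=6
t=8: g(8,-8)=1 g(8,-6)=8 g(8,-4)=28 g(8,-2)=56 g(8,0)=70 g(8,2)=56 g(8,4)=27
t=9: g(9,-9)=1 g(9,-7)=9 g(9,-5)=36 g(9,-3)=84 g(9,-1)=126 g(9,1)=126 g(9,3)=83 g(9,5)=27
t=10: g(10,-10)=1 g(10,-8)=10 g(10,-6)=45 g(10,-4)=120 g(10,-2)=210 g(10,0)=252 g(10,2)=209 g(10,4)=110
t=11: g(11,-11)=1 g(11,-9)=11 g(11,-7)=55 g(11,-5)=165 g(11,-3)=330 g(11,-1)=462 g(11,1)=461 g(11,3)=319 g(11,5)=110
t=12: g(12,-12)=1 g(12,-10)=12 g(12,-8)=66 g(12,-6)=220 g(12,-4)=495 g(12,-2)=792 g(12,0)=923 g(12,2)=780 g(12,4)=429
t=13: g(13,-13)=1 g(13,-11)=13 g(13,-9)=78 g(13,-7)=286 g(13,-5)=715 g(13,-3)=1287 g(13,-1)=1715 g(13,1)=1703 g(13,3)=1209 g(13,5)=429
Paths never hitting 6: Σ_s g(13,s) = 7436
Paths hitting 6: 2^13 - 7436 = 756
P = 756/8192 = 189/2048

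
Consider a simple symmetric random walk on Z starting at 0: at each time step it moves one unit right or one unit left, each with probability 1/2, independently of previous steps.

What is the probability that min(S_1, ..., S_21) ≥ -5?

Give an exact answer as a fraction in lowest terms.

Answer: 106267/131072

Derivation:
Let f(t,s) = #length-t paths at position s with S_1..S_t all ≥ -5.
f(t,s) = f(t-1,s-1) + f(t-1,s+1) for s ≥ -5; f(t,s) = 0 for s < -5.
t=0: f(0,0)=1
t=1: f(1,-1)=1 f(1,1)=1
t=2: f(2,-2)=1 f(2,0)=2 f(2,2)=1
t=3: f(3,-3)=1 f(3,-1)=3 f(3,1)=3 f(3,3)=1
t=4: f(4,-4)=1 f(4,-2)=4 f(4,0)=6 f(4,2)=4 f(4,4)=1
t=5: f(5,-5)=1 f(5,-3)=5 f(5,-1)=10 f(5,1)=10 f(5,3)=5 f(5,5)=1
t=6: f(6,-4)=6 f(6,-2)=15 f(6,0)=20 f(6,2)=15 f(6,4)=6 f(6,6)=1
t=7: f(7,-5)=6 f(7,-3)=21 f(7,-1)=35 f(7,1)=35 f(7,3)=21 f(7,5)=7 f(7,7)=1
t=8: f(8,-4)=27 f(8,-2)=56 f(8,0)=70 f(8,2)=56 f(8,4)=28 f(8,6)=8 f(8,8)=1
t=9: f(9,-5)=27 f(9,-3)=83 f(9,-1)=126 f(9,1)=126 f(9,3)=84 f(9,5)=36 f(9,7)=9 f(9,9)=1
t=10: f(10,-4)=110 f(10,-2)=209 f(10,0)=252 f(10,2)=210 f(10,4)=120 f(10,6)=45 f(10,8)=10 f(10,10)=1
t=11: f(11,-5)=110 f(11,-3)=319 f(11,-1)=461 f(11,1)=462 f(11,3)=330 f(11,5)=165 f(11,7)=55 f(11,9)=11 f(11,11)=1
t=12: f(12,-4)=429 f(12,-2)=780 f(12,0)=923 f(12,2)=792 f(12,4)=495 f(12,6)=220 f(12,8)=66 f(12,10)=12 f(12,12)=1
t=13: f(13,-5)=429 f(13,-3)=1209 f(13,-1)=1703 f(13,1)=1715 f(13,3)=1287 f(13,5)=715 f(13,7)=286 f(13,9)=78 f(13,11)=13 f(13,13)=1
t=14: f(14,-4)=1638 f(14,-2)=2912 f(14,0)=3418 f(14,2)=3002 f(14,4)=2002 f(14,6)=1001 f(14,8)=364 f(14,10)=91 f(14,12)=14 f(14,14)=1
t=15: f(15,-5)=1638 f(15,-3)=4550 f(15,-1)=6330 f(15,1)=6420 f(15,3)=5004 f(15,5)=3003 f(15,7)=1365 f(15,9)=455 f(15,11)=105 f(15,13)=15 f(15,15)=1
t=16: f(16,-4)=6188 f(16,-2)=10880 f(16,0)=12750 f(16,2)=11424 f(16,4)=8007 f(16,6)=4368 f(16,8)=1820 f(16,10)=560 f(16,12)=120 f(16,14)=16 f(16,16)=1
t=17: f(17,-5)=6188 f(17,-3)=17068 f(17,-1)=23630 f(17,1)=24174 f(17,3)=19431 f(17,5)=12375 f(17,7)=6188 f(17,9)=2380 f(17,11)=680 f(17,13)=136 f(17,15)=17 f(17,17)=1
t=18: f(18,-4)=23256 f(18,-2)=40698 f(18,0)=47804 f(18,2)=43605 f(18,4)=31806 f(18,6)=18563 f(18,8)=8568 f(18,10)=3060 f(18,12)=816 f(18,14)=153 f(18,16)=18 f(18,18)=1
t=19: f(19,-5)=23256 f(19,-3)=63954 f(19,-1)=88502 f(19,1)=91409 f(19,3)=75411 f(19,5)=50369 f(19,7)=27131 f(19,9)=11628 f(19,11)=3876 f(19,13)=969 f(19,15)=171 f(19,17)=19 f(19,19)=1
t=20: f(20,-4)=87210 f(20,-2)=152456 f(20,0)=179911 f(20,2)=166820 f(20,4)=125780 f(20,6)=77500 f(20,8)=38759 f(20,10)=15504 f(20,12)=4845 f(20,14)=1140 f(20,16)=190 f(20,18)=20 f(20,20)=1
t=21: f(21,-5)=87210 f(21,-3)=239666 f(21,-1)=332367 f(21,1)=346731 f(21,3)=292600 f(21,5)=203280 f(21,7)=116259 f(21,9)=54263 f(21,11)=20349 f(21,13)=5985 f(21,15)=1330 f(21,17)=210 f(21,19)=21 f(21,21)=1
Σ_s f(21,s) = 1700272
P = 1700272/2097152 = 106267/131072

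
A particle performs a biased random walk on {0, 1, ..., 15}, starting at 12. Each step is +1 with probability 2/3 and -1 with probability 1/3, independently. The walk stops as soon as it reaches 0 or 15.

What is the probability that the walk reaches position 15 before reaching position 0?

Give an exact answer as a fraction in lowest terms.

Answer: 4680/4681

Derivation:
Biased walk: p = 2/3, q = 1/3, r = q/p = 1/2
Gambler's ruin: P(hit 15 before 0 | start at 12) = (1 - r^a)/(1 - r^N)
r^12 = 1/4096; r^15 = 1/32768
P = (1 - 1/4096) / (1 - 1/32768) = 4095/4096 / 32767/32768 = 4680/4681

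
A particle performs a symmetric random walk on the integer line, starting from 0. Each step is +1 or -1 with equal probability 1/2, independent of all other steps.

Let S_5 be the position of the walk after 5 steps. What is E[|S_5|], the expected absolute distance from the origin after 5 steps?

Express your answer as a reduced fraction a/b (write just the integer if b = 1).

S_5 takes values m ≡ 1 (mod 2) with |m| ≤ 5; P(S_5=m) = C(5,(5+m)/2)/2^5.
Total paths: 2^5 = 32
Distribution: P(S=-5)=1/32, P(S=-3)=5/32, P(S=-1)=10/32, P(S=1)=10/32, P(S=3)=5/32, P(S=5)=1/32
E[|S_5|] = Σ_m |m|·P(S_5=m) = 60/32 = 15/8

Answer: 15/8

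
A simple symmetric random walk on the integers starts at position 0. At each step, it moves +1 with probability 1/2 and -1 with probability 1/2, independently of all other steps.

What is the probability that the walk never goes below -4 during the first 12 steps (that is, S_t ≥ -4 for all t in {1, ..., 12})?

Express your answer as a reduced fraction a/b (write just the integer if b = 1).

Let f(t,s) = #length-t paths at position s with S_1..S_t all ≥ -4.
f(t,s) = f(t-1,s-1) + f(t-1,s+1) for s ≥ -4; f(t,s) = 0 for s < -4.
t=0: f(0,0)=1
t=1: f(1,-1)=1 f(1,1)=1
t=2: f(2,-2)=1 f(2,0)=2 f(2,2)=1
t=3: f(3,-3)=1 f(3,-1)=3 f(3,1)=3 f(3,3)=1
t=4: f(4,-4)=1 f(4,-2)=4 f(4,0)=6 f(4,2)=4 f(4,4)=1
t=5: f(5,-3)=5 f(5,-1)=10 f(5,1)=10 f(5,3)=5 f(5,5)=1
t=6: f(6,-4)=5 f(6,-2)=15 f(6,0)=20 f(6,2)=15 f(6,4)=6 f(6,6)=1
t=7: f(7,-3)=20 f(7,-1)=35 f(7,1)=35 f(7,3)=21 f(7,5)=7 f(7,7)=1
t=8: f(8,-4)=20 f(8,-2)=55 f(8,0)=70 f(8,2)=56 f(8,4)=28 f(8,6)=8 f(8,8)=1
t=9: f(9,-3)=75 f(9,-1)=125 f(9,1)=126 f(9,3)=84 f(9,5)=36 f(9,7)=9 f(9,9)=1
t=10: f(10,-4)=75 f(10,-2)=200 f(10,0)=251 f(10,2)=210 f(10,4)=120 f(10,6)=45 f(10,8)=10 f(10,10)=1
t=11: f(11,-3)=275 f(11,-1)=451 f(11,1)=461 f(11,3)=330 f(11,5)=165 f(11,7)=55 f(11,9)=11 f(11,11)=1
t=12: f(12,-4)=275 f(12,-2)=726 f(12,0)=912 f(12,2)=791 f(12,4)=495 f(12,6)=220 f(12,8)=66 f(12,10)=12 f(12,12)=1
Σ_s f(12,s) = 3498
P = 3498/4096 = 1749/2048

Answer: 1749/2048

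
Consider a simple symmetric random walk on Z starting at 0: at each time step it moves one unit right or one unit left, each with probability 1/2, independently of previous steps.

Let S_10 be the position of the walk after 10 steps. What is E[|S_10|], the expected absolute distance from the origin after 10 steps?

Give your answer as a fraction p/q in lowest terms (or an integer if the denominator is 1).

Answer: 315/128

Derivation:
S_10 takes values m ≡ 0 (mod 2) with |m| ≤ 10; P(S_10=m) = C(10,(10+m)/2)/2^10.
Total paths: 2^10 = 1024
Distribution: P(S=-10)=1/1024, P(S=-8)=10/1024, P(S=-6)=45/1024, P(S=-4)=120/1024, P(S=-2)=210/1024, P(S=0)=252/1024, P(S=2)=210/1024, P(S=4)=120/1024, P(S=6)=45/1024, P(S=8)=10/1024, P(S=10)=1/1024
E[|S_10|] = Σ_m |m|·P(S_10=m) = 2520/1024 = 315/128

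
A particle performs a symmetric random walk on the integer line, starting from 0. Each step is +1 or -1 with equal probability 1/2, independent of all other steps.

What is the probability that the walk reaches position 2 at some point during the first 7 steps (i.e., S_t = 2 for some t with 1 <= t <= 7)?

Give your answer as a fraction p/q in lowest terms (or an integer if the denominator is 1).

Count via complement. Let g(t,s) = #length-t paths at position s with S_1..S_t all ≠ 2.
g(t,s) = g(t-1,s-1) + g(t-1,s+1) for s ≠ 2; g(t,2) = 0.
t=0: g(0,0)=1
t=1: g(1,-1)=1 g(1,1)=1
t=2: g(2,-2)=1 g(2,0)=2
t=3: g(3,-3)=1 g(3,-1)=3 g(3,1)=2
t=4: g(4,-4)=1 g(4,-2)=4 g(4,0)=5
t=5: g(5,-5)=1 g(5,-3)=5 g(5,-1)=9 g(5,1)=5
t=6: g(6,-6)=1 g(6,-4)=6 g(6,-2)=14 g(6,0)=14
t=7: g(7,-7)=1 g(7,-5)=7 g(7,-3)=20 g(7,-1)=28 g(7,1)=14
Paths never hitting 2: Σ_s g(7,s) = 70
Paths hitting 2: 2^7 - 70 = 58
P = 58/128 = 29/64

Answer: 29/64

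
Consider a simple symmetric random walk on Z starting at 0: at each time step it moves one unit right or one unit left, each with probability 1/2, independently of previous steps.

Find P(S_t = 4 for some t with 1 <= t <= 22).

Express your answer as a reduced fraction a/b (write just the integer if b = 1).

Answer: 106135/262144

Derivation:
Count via complement. Let g(t,s) = #length-t paths at position s with S_1..S_t all ≠ 4.
g(t,s) = g(t-1,s-1) + g(t-1,s+1) for s ≠ 4; g(t,4) = 0.
t=0: g(0,0)=1
t=1: g(1,-1)=1 g(1,1)=1
t=2: g(2,-2)=1 g(2,0)=2 g(2,2)=1
t=3: g(3,-3)=1 g(3,-1)=3 g(3,1)=3 g(3,3)=1
t=4: g(4,-4)=1 g(4,-2)=4 g(4,0)=6 g(4,2)=4
t=5: g(5,-5)=1 g(5,-3)=5 g(5,-1)=10 g(5,1)=10 g(5,3)=4
t=6: g(6,-6)=1 g(6,-4)=6 g(6,-2)=15 g(6,0)=20 g(6,2)=14
t=7: g(7,-7)=1 g(7,-5)=7 g(7,-3)=21 g(7,-1)=35 g(7,1)=34 g(7,3)=14
t=8: g(8,-8)=1 g(8,-6)=8 g(8,-4)=28 g(8,-2)=56 g(8,0)=69 g(8,2)=48
t=9: g(9,-9)=1 g(9,-7)=9 g(9,-5)=36 g(9,-3)=84 g(9,-1)=125 g(9,1)=117 g(9,3)=48
t=10: g(10,-10)=1 g(10,-8)=10 g(10,-6)=45 g(10,-4)=120 g(10,-2)=209 g(10,0)=242 g(10,2)=165
t=11: g(11,-11)=1 g(11,-9)=11 g(11,-7)=55 g(11,-5)=165 g(11,-3)=329 g(11,-1)=451 g(11,1)=407 g(11,3)=165
t=12: g(12,-12)=1 g(12,-10)=12 g(12,-8)=66 g(12,-6)=220 g(12,-4)=494 g(12,-2)=780 g(12,0)=858 g(12,2)=572
t=13: g(13,-13)=1 g(13,-11)=13 g(13,-9)=78 g(13,-7)=286 g(13,-5)=714 g(13,-3)=1274 g(13,-1)=1638 g(13,1)=1430 g(13,3)=572
t=14: g(14,-14)=1 g(14,-12)=14 g(14,-10)=91 g(14,-8)=364 g(14,-6)=1000 g(14,-4)=1988 g(14,-2)=2912 g(14,0)=3068 g(14,2)=2002
t=15: g(15,-15)=1 g(15,-13)=15 g(15,-11)=105 g(15,-9)=455 g(15,-7)=1364 g(15,-5)=2988 g(15,-3)=4900 g(15,-1)=5980 g(15,1)=5070 g(15,3)=2002
t=16: g(16,-16)=1 g(16,-14)=16 g(16,-12)=120 g(16,-10)=560 g(16,-8)=1819 g(16,-6)=4352 g(16,-4)=7888 g(16,-2)=10880 g(16,0)=11050 g(16,2)=7072
t=17: g(17,-17)=1 g(17,-15)=17 g(17,-13)=136 g(17,-11)=680 g(17,-9)=2379 g(17,-7)=6171 g(17,-5)=12240 g(17,-3)=18768 g(17,-1)=21930 g(17,1)=18122 g(17,3)=7072
t=18: g(18,-18)=1 g(18,-16)=18 g(18,-14)=153 g(18,-12)=816 g(18,-10)=3059 g(18,-8)=8550 g(18,-6)=18411 g(18,-4)=31008 g(18,-2)=40698 g(18,0)=40052 g(18,2)=25194
t=19: g(19,-19)=1 g(19,-17)=19 g(19,-15)=171 g(19,-13)=969 g(19,-11)=3875 g(19,-9)=11609 g(19,-7)=26961 g(19,-5)=49419 g(19,-3)=71706 g(19,-1)=80750 g(19,1)=65246 g(19,3)=25194
t=20: g(20,-20)=1 g(20,-18)=20 g(20,-16)=190 g(20,-14)=1140 g(20,-12)=4844 g(20,-10)=15484 g(20,-8)=38570 g(20,-6)=76380 g(20,-4)=121125 g(20,-2)=152456 g(20,0)=145996 g(20,2)=90440
t=21: g(21,-21)=1 g(21,-19)=21 g(21,-17)=210 g(21,-15)=1330 g(21,-13)=5984 g(21,-11)=20328 g(21,-9)=54054 g(21,-7)=114950 g(21,-5)=197505 g(21,-3)=273581 g(21,-1)=298452 g(21,1)=236436 g(21,3)=90440
t=22: g(22,-22)=1 g(22,-20)=22 g(22,-18)=231 g(22,-16)=1540 g(22,-14)=7314 g(22,-12)=26312 g(22,-10)=74382 g(22,-8)=169004 g(22,-6)=312455 g(22,-4)=471086 g(22,-2)=572033 g(22,0)=534888 g(22,2)=326876
Paths never hitting 4: Σ_s g(22,s) = 2496144
Paths hitting 4: 2^22 - 2496144 = 1698160
P = 1698160/4194304 = 106135/262144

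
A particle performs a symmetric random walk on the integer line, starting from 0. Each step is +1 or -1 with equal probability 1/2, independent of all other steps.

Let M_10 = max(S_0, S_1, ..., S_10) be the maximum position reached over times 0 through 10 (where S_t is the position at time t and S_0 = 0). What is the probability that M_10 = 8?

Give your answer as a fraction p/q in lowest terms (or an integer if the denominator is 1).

Answer: 5/512

Derivation:
Let M_10 = max(S_0,...,S_10). Use the reflection principle: for j ≥ 1, #{paths with M_10 ≥ j} = #{S_10 ≥ j} + #{S_10 ≥ j+1}.
By reflection, #{M_10 ≥ 8} = #{S_10 ≥ 8} + #{S_10 ≥ 9} = 11 + 1 = 12.
#{M_10 ≥ 9} = #{S_10 ≥ 9} + #{S_10 ≥ 10} = 1 + 1 = 2.
#{M_10 = 8} = 12 - 2 = 10.
P(M_10 = 8) = 10/1024 = 5/512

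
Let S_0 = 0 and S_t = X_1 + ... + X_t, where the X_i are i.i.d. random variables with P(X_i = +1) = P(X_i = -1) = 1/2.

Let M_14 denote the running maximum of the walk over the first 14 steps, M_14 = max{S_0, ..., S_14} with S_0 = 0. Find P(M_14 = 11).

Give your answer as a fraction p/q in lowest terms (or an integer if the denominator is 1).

Let M_14 = max(S_0,...,S_14). Use the reflection principle: for j ≥ 1, #{paths with M_14 ≥ j} = #{S_14 ≥ j} + #{S_14 ≥ j+1}.
By reflection, #{M_14 ≥ 11} = #{S_14 ≥ 11} + #{S_14 ≥ 12} = 15 + 15 = 30.
#{M_14 ≥ 12} = #{S_14 ≥ 12} + #{S_14 ≥ 13} = 15 + 1 = 16.
#{M_14 = 11} = 30 - 16 = 14.
P(M_14 = 11) = 14/16384 = 7/8192

Answer: 7/8192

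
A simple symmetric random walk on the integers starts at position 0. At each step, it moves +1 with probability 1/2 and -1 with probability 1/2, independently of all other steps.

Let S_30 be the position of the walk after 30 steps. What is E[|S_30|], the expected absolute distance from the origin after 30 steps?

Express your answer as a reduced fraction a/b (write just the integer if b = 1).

S_30 takes values m ≡ 0 (mod 2) with |m| ≤ 30; P(S_30=m) = C(30,(30+m)/2)/2^30.
Total paths: 2^30 = 1073741824
Distribution: P(S=-30)=1/1073741824, P(S=-28)=30/1073741824, P(S=-26)=435/1073741824, P(S=-24)=4060/1073741824, P(S=-22)=27405/1073741824, P(S=-20)=142506/1073741824, P(S=-18)=593775/1073741824, P(S=-16)=2035800/1073741824, P(S=-14)=5852925/1073741824, P(S=-12)=14307150/1073741824, P(S=-10)=30045015/1073741824, P(S=-8)=54627300/1073741824, P(S=-6)=86493225/1073741824, P(S=-4)=119759850/1073741824, P(S=-2)=145422675/1073741824, P(S=0)=155117520/1073741824, P(S=2)=145422675/1073741824, P(S=4)=119759850/1073741824, P(S=6)=86493225/1073741824, P(S=8)=54627300/1073741824, P(S=10)=30045015/1073741824, P(S=12)=14307150/1073741824, P(S=14)=5852925/1073741824, P(S=16)=2035800/1073741824, P(S=18)=593775/1073741824, P(S=20)=142506/1073741824, P(S=22)=27405/1073741824, P(S=24)=4060/1073741824, P(S=26)=435/1073741824, P(S=28)=30/1073741824, P(S=30)=1/1073741824
E[|S_30|] = Σ_m |m|·P(S_30=m) = 4653525600/1073741824 = 145422675/33554432

Answer: 145422675/33554432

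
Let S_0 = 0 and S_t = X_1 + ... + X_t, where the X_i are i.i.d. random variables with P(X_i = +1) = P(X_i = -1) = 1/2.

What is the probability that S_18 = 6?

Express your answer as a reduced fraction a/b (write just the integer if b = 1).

Answer: 4641/65536

Derivation:
To reach position 6 after 18 steps: need 12 steps of +1 and 6 of -1.
Favorable paths: C(18,12) = 18564
Total paths: 2^18 = 262144
P = 18564/262144 = 4641/65536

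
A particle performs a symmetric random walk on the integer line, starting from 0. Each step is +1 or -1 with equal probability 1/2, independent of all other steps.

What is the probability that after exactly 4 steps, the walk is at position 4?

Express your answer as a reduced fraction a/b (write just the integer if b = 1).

To reach position 4 after 4 steps: need 4 steps of +1 and 0 of -1.
Favorable paths: C(4,4) = 1
Total paths: 2^4 = 16
P = 1/16 = 1/16

Answer: 1/16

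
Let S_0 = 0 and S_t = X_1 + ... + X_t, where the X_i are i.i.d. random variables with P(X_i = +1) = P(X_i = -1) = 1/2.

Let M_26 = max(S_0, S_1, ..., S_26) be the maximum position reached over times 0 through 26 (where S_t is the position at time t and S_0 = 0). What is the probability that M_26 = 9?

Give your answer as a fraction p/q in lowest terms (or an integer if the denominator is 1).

Let M_26 = max(S_0,...,S_26). Use the reflection principle: for j ≥ 1, #{paths with M_26 ≥ j} = #{S_26 ≥ j} + #{S_26 ≥ j+1}.
By reflection, #{M_26 ≥ 9} = #{S_26 ≥ 9} + #{S_26 ≥ 10} = 2533987 + 2533987 = 5067974.
#{M_26 ≥ 10} = #{S_26 ≥ 10} + #{S_26 ≥ 11} = 2533987 + 971712 = 3505699.
#{M_26 = 9} = 5067974 - 3505699 = 1562275.
P(M_26 = 9) = 1562275/67108864 = 1562275/67108864

Answer: 1562275/67108864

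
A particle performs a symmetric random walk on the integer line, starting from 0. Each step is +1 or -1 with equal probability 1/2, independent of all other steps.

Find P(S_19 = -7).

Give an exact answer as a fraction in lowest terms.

To reach position -7 after 19 steps: need 6 steps of +1 and 13 of -1.
Favorable paths: C(19,6) = 27132
Total paths: 2^19 = 524288
P = 27132/524288 = 6783/131072

Answer: 6783/131072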